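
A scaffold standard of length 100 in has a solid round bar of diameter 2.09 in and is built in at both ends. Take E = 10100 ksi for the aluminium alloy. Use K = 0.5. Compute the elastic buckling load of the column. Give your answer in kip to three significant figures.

I = πd⁴/64 = π×2.09⁴/64 = 0.9366 in⁴
Effective length L_e = K·L = 0.5 × 100 = 50.00 in
P_cr = π²EI / L_e² = π² × 10100×10³ × 0.9366 / 50.00² = 3.735×10^4 lb

P_cr ≈ 37.3 kip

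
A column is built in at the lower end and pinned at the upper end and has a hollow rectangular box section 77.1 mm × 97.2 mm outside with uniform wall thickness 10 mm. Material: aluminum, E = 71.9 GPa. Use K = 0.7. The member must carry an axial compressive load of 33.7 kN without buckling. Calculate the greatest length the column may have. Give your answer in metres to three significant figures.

Inner dimensions: h_i = 97.2 − 2×10 = 77.20 mm, b_i = 77.1 − 2×10 = 57.10 mm
Weak-axis I_min = (h_o·b_o³ − h_i·b_i³)/12 with b_o = 77.1, b_i = 57.10 mm (shorter outer/inner sides).
I_min = (97.2×77.1³ − 77.20×57.10³)/12 = 2.515×10^6 mm⁴
I = 2.515×10^-6 m⁴
At the buckling limit P_cr = P = 3.370×10^4 N
From P_cr = π²EI/(K·L)²:  L = (1/K)·√(π²EI/P_cr) = (1/0.7)·√(π²×7.19×10^10×2.515×10^-6/3.370×10^4)
L = 10.4 m

L_max ≈ 10.4 m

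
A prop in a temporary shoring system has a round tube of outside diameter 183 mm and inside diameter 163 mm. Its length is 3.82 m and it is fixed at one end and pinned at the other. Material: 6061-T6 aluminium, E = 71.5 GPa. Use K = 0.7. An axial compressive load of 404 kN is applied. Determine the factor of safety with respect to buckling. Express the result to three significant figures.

d_o = 183 mm, d_i = 163 mm
I = π(d_o⁴ − d_i⁴)/64 = π(183⁴ − 163.0⁴)/64 = 2.040×10^7 mm⁴
I = 2.040×10^7 mm⁴ = 2.040×10^-5 m⁴
Effective length L_e = K·L = 0.7 × 3.82 = 2.674 m
P_cr = π²EI / L_e² = π² × 71.5×10⁹ × 2.040×10^-5 / 2.674² = 2.013×10^6 N
Factor of safety n = P_cr / P = 2013.4 / 404 = 4.98

n ≈ 4.98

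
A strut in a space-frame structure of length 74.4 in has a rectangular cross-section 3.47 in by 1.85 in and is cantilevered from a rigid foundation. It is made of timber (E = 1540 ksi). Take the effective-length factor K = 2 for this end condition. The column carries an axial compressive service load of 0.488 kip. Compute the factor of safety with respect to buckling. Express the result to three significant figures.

Buckling occurs about the weak axis: I_min = h·b³/12 with b = 1.85 in (the shorter side).
I_min = 3.47×1.85³/12 = 1.831 in⁴
Effective length L_e = K·L = 2 × 74.4 = 148.8 in
P_cr = π²EI / L_e² = π² × 1540×10³ × 1.831 / 148.8² = 1.257×10^3 lb
Factor of safety n = P_cr / P = 1.2568 / 0.488 = 2.58

n ≈ 2.58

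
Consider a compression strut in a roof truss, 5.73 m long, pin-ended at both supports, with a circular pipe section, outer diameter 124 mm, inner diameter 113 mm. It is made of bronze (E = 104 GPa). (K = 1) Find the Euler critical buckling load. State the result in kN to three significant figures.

d_o = 124 mm, d_i = 113 mm
I = π(d_o⁴ − d_i⁴)/64 = π(124⁴ − 113.0⁴)/64 = 3.602×10^6 mm⁴
I = 3.602×10^6 mm⁴ = 3.602×10^-6 m⁴
Effective length L_e = K·L = 1 × 5.73 = 5.730 m
P_cr = π²EI / L_e² = π² × 104×10⁹ × 3.602×10^-6 / 5.730² = 1.126×10^5 N

P_cr ≈ 113 kN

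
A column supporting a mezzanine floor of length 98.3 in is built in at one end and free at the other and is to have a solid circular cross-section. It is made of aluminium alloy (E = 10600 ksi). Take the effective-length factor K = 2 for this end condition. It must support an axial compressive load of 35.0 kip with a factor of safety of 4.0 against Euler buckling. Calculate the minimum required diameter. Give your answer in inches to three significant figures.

Required P_cr = n·P = 4.0 × 35.0 = 140.0 kip
L_e = K·L = 2 × 98.3 = 196.6 in
Required I = P_cr·L_e²/(π²E) = 1.400×10^5 × 196.6² / (π² × 1.06×10^7) = 51.72 in⁴
Solid circle: I = πd⁴/64  ⇒  d = (64I/π)^(1/4) = (64×51.72/π)^(1/4) = 5.70 in

d ≈ 5.70 in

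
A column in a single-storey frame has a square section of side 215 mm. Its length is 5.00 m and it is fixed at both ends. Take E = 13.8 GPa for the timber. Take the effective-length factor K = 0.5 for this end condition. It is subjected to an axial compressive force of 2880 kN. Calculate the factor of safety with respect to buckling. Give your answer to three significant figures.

I = a⁴/12 = 215⁴/12 = 1.781×10^8 mm⁴
I = 1.781×10^8 mm⁴ = 1.781×10^-4 m⁴
Effective length L_e = K·L = 0.5 × 5.00 = 2.500 m
P_cr = π²EI / L_e² = π² × 13.8×10⁹ × 1.781×10^-4 / 2.500² = 3.880×10^6 N
Factor of safety n = P_cr / P = 3880.4 / 2880 = 1.35

n ≈ 1.35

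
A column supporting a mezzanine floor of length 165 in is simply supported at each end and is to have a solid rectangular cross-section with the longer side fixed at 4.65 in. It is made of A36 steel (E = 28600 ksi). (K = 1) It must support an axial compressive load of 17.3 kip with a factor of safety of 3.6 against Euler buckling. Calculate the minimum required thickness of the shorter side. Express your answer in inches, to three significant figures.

b ≈ 2.49 in

Required P_cr = n·P = 3.6 × 17.3 = 62.28 kip
L_e = K·L = 1 × 165 = 165.0 in
Required I = P_cr·L_e²/(π²E) = 6.228×10^4 × 165.0² / (π² × 2.86×10^7) = 6.007 in⁴
Rectangle, weak axis: I_min = h·b³/12 with h = 4.65 in fixed  ⇒  b = (12I/h)^(1/3) = 2.49 in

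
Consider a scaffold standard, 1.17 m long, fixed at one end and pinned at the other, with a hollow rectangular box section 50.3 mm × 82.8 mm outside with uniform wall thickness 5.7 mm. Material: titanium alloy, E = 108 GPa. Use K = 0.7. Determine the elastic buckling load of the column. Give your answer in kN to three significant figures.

P_cr ≈ 839 kN

Inner dimensions: h_i = 82.8 − 2×5.7 = 71.40 mm, b_i = 50.3 − 2×5.7 = 38.90 mm
Weak-axis I_min = (h_o·b_o³ − h_i·b_i³)/12 with b_o = 50.3, b_i = 38.90 mm (shorter outer/inner sides).
I_min = (82.8×50.3³ − 71.40×38.90³)/12 = 5.279×10^5 mm⁴
I = 5.279×10^5 mm⁴ = 5.279×10^-7 m⁴
Effective length L_e = K·L = 0.7 × 1.17 = 0.8190 m
P_cr = π²EI / L_e² = π² × 108×10⁹ × 5.279×10^-7 / 0.8190² = 8.389×10^5 N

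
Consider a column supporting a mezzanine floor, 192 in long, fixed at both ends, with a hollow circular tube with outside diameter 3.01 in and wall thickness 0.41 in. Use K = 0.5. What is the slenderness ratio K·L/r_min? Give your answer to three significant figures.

Inner diameter d_i = 3.01 − 2×0.41 = 2.190 in
I = π(d_o⁴ − d_i⁴)/64 = π(3.01⁴ − 2.190⁴)/64 = 2.900 in⁴
A = 3.349 in²;  r_min = √(I/A) = √(2.900/3.349) = 0.9306 in
L_e = K·L = 0.5 × 192 = 96.00 in
λ = L_e / r_min = 96.000 / 0.9306 = 103

λ ≈ 103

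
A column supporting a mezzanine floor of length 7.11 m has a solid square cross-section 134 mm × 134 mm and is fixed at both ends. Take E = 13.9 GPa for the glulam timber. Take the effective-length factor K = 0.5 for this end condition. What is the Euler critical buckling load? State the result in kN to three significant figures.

P_cr ≈ 292 kN

I = a⁴/12 = 134⁴/12 = 2.687×10^7 mm⁴
I = 2.687×10^7 mm⁴ = 2.687×10^-5 m⁴
Effective length L_e = K·L = 0.5 × 7.11 = 3.555 m
P_cr = π²EI / L_e² = π² × 13.9×10⁹ × 2.687×10^-5 / 3.555² = 2.917×10^5 N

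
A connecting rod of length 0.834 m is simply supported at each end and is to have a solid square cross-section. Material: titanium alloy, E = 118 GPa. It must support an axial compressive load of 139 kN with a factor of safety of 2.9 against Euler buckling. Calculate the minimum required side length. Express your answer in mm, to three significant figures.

a ≈ 41.2 mm

Required P_cr = n·P = 2.9 × 139 = 403.1 kN
L_e = K·L = 1 × 0.834 = 0.8340 m
Required I = P_cr·L_e²/(π²E) = 4.031×10^5 × 0.8340² / (π² × 1.18×10^11) = 2.407×10^-7 m⁴
I_req = 2.407×10^5 mm⁴
Solid square: I = a⁴/12  ⇒  a = (12I)^(1/4) = (12×2.407×10^5)^(1/4) = 41.2 mm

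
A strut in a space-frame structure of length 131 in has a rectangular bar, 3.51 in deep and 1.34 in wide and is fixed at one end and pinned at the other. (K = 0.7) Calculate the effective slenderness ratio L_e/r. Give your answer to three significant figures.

For a rectangle r_min = b/√12 = 1.34/√12 = 0.3868 in
L_e = K·L = 0.7 × 131 = 91.70 in
λ = L_e / r_min = 91.700 / 0.3868 = 237

λ ≈ 237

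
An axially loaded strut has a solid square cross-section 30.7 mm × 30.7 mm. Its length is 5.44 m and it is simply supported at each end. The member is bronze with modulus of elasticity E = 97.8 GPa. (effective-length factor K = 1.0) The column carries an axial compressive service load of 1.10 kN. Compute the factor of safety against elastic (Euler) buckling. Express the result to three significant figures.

n ≈ 2.19

I = a⁴/12 = 30.7⁴/12 = 7.402×10^4 mm⁴
I = 7.402×10^4 mm⁴ = 7.402×10^-8 m⁴
Effective length L_e = K·L = 1 × 5.44 = 5.440 m
P_cr = π²EI / L_e² = π² × 97.8×10⁹ × 7.402×10^-8 / 5.440² = 2.414×10^3 N
Factor of safety n = P_cr / P = 2.4144 / 1.10 = 2.19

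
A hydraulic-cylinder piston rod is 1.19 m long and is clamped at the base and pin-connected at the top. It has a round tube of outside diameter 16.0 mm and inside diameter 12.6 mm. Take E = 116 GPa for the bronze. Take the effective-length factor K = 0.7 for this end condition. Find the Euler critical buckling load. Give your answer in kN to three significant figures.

d_o = 16.0 mm, d_i = 12.6 mm
I = π(d_o⁴ − d_i⁴)/64 = π(16.0⁴ − 12.60⁴)/64 = 1.980×10^3 mm⁴
I = 1.980×10^3 mm⁴ = 1.980×10^-9 m⁴
Effective length L_e = K·L = 0.7 × 1.19 = 0.8330 m
P_cr = π²EI / L_e² = π² × 116×10⁹ × 1.980×10^-9 / 0.8330² = 3.266×10^3 N

P_cr ≈ 3.27 kN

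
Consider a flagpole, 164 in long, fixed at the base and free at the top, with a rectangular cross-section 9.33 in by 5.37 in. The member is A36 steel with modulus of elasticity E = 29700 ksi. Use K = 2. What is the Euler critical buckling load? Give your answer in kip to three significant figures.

Buckling occurs about the weak axis: I_min = h·b³/12 with b = 5.37 in (the shorter side).
I_min = 9.33×5.37³/12 = 120.4 in⁴
Effective length L_e = K·L = 2 × 164 = 328.0 in
P_cr = π²EI / L_e² = π² × 29700×10³ × 120.4 / 328.0² = 3.280×10^5 lb

P_cr ≈ 328 kip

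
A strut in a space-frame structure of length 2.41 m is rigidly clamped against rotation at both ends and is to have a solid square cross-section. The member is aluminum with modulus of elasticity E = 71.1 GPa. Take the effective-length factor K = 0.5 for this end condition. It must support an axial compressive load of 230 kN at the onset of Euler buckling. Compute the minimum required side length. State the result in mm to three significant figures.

a ≈ 48.9 mm

L_e = K·L = 0.5 × 2.41 = 1.205 m
Required I = P_cr·L_e²/(π²E) = 2.300×10^5 × 1.205² / (π² × 7.11×10^10) = 4.759×10^-7 m⁴
I_req = 4.759×10^5 mm⁴
Solid square: I = a⁴/12  ⇒  a = (12I)^(1/4) = (12×4.759×10^5)^(1/4) = 48.9 mm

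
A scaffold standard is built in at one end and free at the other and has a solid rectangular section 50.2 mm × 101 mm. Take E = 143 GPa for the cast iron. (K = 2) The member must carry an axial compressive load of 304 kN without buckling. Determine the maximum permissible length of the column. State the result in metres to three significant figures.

L_max ≈ 1.11 m

Buckling occurs about the weak axis: I_min = h·b³/12 with b = 50.2 mm (the shorter side).
I_min = 101×50.2³/12 = 1.065×10^6 mm⁴
I = 1.065×10^-6 m⁴
At the buckling limit P_cr = P = 3.040×10^5 N
From P_cr = π²EI/(K·L)²:  L = (1/K)·√(π²EI/P_cr) = (1/2)·√(π²×1.43×10^11×1.065×10^-6/3.040×10^5)
L = 1.11 m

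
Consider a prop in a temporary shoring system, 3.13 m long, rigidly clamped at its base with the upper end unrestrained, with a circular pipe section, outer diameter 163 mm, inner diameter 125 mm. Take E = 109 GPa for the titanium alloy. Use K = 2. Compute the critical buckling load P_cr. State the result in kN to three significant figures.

d_o = 163 mm, d_i = 125 mm
I = π(d_o⁴ − d_i⁴)/64 = π(163⁴ − 125.0⁴)/64 = 2.267×10^7 mm⁴
I = 2.267×10^7 mm⁴ = 2.267×10^-5 m⁴
Effective length L_e = K·L = 2 × 3.13 = 6.260 m
P_cr = π²EI / L_e² = π² × 109×10⁹ × 2.267×10^-5 / 6.260² = 6.223×10^5 N

P_cr ≈ 622 kN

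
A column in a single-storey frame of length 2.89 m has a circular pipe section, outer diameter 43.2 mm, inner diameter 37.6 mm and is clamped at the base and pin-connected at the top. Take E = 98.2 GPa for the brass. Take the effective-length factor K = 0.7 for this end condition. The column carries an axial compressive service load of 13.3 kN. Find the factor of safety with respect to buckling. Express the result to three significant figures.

n ≈ 1.30

d_o = 43.2 mm, d_i = 37.6 mm
I = π(d_o⁴ − d_i⁴)/64 = π(43.2⁴ − 37.60⁴)/64 = 7.285×10^4 mm⁴
I = 7.285×10^4 mm⁴ = 7.285×10^-8 m⁴
Effective length L_e = K·L = 0.7 × 2.89 = 2.023 m
P_cr = π²EI / L_e² = π² × 98.2×10⁹ × 7.285×10^-8 / 2.023² = 1.725×10^4 N
Factor of safety n = P_cr / P = 17.253 / 13.3 = 1.30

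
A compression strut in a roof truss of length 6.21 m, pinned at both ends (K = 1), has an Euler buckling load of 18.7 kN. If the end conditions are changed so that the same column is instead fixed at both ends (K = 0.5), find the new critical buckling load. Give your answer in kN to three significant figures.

P_cr ∝ 1/K², so P_cr,new = P_cr,old × (K_old/K_new)² = 18.7 × (1/0.5)²
= 18.7 × 4.000 = 74.8 kN

P_cr ≈ 74.8 kN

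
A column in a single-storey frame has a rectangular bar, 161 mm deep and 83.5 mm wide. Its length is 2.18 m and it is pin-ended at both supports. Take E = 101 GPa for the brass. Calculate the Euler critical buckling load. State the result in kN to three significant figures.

P_cr ≈ 1640 kN

Buckling occurs about the weak axis: I_min = h·b³/12 with b = 83.5 mm (the shorter side).
I_min = 161×83.5³/12 = 7.811×10^6 mm⁴
I = 7.811×10^6 mm⁴ = 7.811×10^-6 m⁴
Effective length L_e = K·L = 1 × 2.18 = 2.180 m
P_cr = π²EI / L_e² = π² × 101×10⁹ × 7.811×10^-6 / 2.180² = 1.638×10^6 N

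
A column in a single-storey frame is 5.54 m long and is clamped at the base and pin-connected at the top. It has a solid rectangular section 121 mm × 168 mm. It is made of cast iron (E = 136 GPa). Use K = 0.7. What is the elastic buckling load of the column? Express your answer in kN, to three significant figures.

Buckling occurs about the weak axis: I_min = h·b³/12 with b = 121 mm (the shorter side).
I_min = 168×121³/12 = 2.480×10^7 mm⁴
I = 2.480×10^7 mm⁴ = 2.480×10^-5 m⁴
Effective length L_e = K·L = 0.7 × 5.54 = 3.878 m
P_cr = π²EI / L_e² = π² × 136×10⁹ × 2.480×10^-5 / 3.878² = 2.214×10^6 N

P_cr ≈ 2210 kN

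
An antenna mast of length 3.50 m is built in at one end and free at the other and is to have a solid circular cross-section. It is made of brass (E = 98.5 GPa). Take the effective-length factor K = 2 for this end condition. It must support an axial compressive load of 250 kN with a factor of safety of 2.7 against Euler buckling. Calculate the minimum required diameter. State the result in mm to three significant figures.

Required P_cr = n·P = 2.7 × 250 = 675.0 kN
L_e = K·L = 2 × 3.50 = 7.000 m
Required I = P_cr·L_e²/(π²E) = 6.750×10^5 × 7.000² / (π² × 9.85×10^10) = 3.402×10^-5 m⁴
I_req = 3.402×10^7 mm⁴
Solid circle: I = πd⁴/64  ⇒  d = (64I/π)^(1/4) = (64×3.402×10^7/π)^(1/4) = 162 mm

d ≈ 162 mm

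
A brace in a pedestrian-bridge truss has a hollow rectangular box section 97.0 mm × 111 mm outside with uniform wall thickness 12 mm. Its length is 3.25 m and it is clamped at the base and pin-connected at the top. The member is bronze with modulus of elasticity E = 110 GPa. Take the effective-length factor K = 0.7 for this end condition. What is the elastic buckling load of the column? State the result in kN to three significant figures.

P_cr ≈ 1180 kN

Inner dimensions: h_i = 111 − 2×12 = 87.00 mm, b_i = 97.0 − 2×12 = 73.00 mm
Weak-axis I_min = (h_o·b_o³ − h_i·b_i³)/12 with b_o = 97.0, b_i = 73.00 mm (shorter outer/inner sides).
I_min = (111×97.0³ − 87.00×73.00³)/12 = 5.622×10^6 mm⁴
I = 5.622×10^6 mm⁴ = 5.622×10^-6 m⁴
Effective length L_e = K·L = 0.7 × 3.25 = 2.275 m
P_cr = π²EI / L_e² = π² × 110×10⁹ × 5.622×10^-6 / 2.275² = 1.179×10^6 N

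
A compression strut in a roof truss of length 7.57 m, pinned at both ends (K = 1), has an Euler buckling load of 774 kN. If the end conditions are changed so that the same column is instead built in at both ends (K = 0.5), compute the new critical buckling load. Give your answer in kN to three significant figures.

P_cr ≈ 3100 kN

P_cr ∝ 1/K², so P_cr,new = P_cr,old × (K_old/K_new)² = 774 × (1/0.5)²
= 774 × 4.000 = 3100 kN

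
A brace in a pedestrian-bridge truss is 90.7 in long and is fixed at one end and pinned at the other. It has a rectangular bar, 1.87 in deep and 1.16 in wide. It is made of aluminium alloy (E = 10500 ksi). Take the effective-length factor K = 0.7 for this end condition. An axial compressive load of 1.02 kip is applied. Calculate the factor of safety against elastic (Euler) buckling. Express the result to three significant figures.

Buckling occurs about the weak axis: I_min = h·b³/12 with b = 1.16 in (the shorter side).
I_min = 1.87×1.16³/12 = 0.2432 in⁴
Effective length L_e = K·L = 0.7 × 90.7 = 63.49 in
P_cr = π²EI / L_e² = π² × 10500×10³ × 0.2432 / 63.49² = 6.253×10^3 lb
Factor of safety n = P_cr / P = 6.2533 / 1.02 = 6.13

n ≈ 6.13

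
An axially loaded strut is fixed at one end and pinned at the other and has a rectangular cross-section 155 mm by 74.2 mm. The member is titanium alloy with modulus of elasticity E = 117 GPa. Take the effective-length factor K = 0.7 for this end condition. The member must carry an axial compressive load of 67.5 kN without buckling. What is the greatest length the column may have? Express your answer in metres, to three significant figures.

Buckling occurs about the weak axis: I_min = h·b³/12 with b = 74.2 mm (the shorter side).
I_min = 155×74.2³/12 = 5.277×10^6 mm⁴
I = 5.277×10^-6 m⁴
At the buckling limit P_cr = P = 6.750×10^4 N
From P_cr = π²EI/(K·L)²:  L = (1/K)·√(π²EI/P_cr) = (1/0.7)·√(π²×1.17×10^11×5.277×10^-6/6.750×10^4)
L = 13.6 m

L_max ≈ 13.6 m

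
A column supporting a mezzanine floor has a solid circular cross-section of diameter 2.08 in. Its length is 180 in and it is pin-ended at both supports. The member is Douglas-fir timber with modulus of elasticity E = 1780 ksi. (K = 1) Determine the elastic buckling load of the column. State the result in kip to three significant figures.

P_cr ≈ 0.498 kip

I = πd⁴/64 = π×2.08⁴/64 = 0.9188 in⁴
Effective length L_e = K·L = 1 × 180 = 180.0 in
P_cr = π²EI / L_e² = π² × 1780×10³ × 0.9188 / 180.0² = 498.2 lb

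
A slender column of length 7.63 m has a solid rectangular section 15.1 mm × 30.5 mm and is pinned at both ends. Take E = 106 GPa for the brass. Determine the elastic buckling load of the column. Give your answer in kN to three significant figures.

Buckling occurs about the weak axis: I_min = h·b³/12 with b = 15.1 mm (the shorter side).
I_min = 30.5×15.1³/12 = 8.751×10^3 mm⁴
I = 8.751×10^3 mm⁴ = 8.751×10^-9 m⁴
Effective length L_e = K·L = 1 × 7.63 = 7.630 m
P_cr = π²EI / L_e² = π² × 106×10⁹ × 8.751×10^-9 / 7.630² = 157.3 N

P_cr ≈ 0.157 kN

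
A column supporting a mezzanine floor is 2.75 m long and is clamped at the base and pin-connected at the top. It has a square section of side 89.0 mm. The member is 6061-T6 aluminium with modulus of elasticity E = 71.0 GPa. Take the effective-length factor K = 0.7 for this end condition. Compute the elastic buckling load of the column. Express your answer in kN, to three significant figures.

P_cr ≈ 989 kN

I = a⁴/12 = 89.0⁴/12 = 5.229×10^6 mm⁴
I = 5.229×10^6 mm⁴ = 5.229×10^-6 m⁴
Effective length L_e = K·L = 0.7 × 2.75 = 1.925 m
P_cr = π²EI / L_e² = π² × 71.0×10⁹ × 5.229×10^-6 / 1.925² = 9.887×10^5 N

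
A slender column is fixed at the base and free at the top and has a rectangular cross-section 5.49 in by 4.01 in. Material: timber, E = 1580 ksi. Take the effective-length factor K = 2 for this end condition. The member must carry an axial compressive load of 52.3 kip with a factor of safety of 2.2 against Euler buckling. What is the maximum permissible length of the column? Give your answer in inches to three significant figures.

Buckling occurs about the weak axis: I_min = h·b³/12 with b = 4.01 in (the shorter side).
I_min = 5.49×4.01³/12 = 29.50 in⁴
Required critical load P_cr = n·P = 2.2 × 52.3 = 115.1 kip = 1.151×10^5 lb
From P_cr = π²EI/(K·L)²:  L = (1/K)·√(π²EI/P_cr) = (1/2)·√(π²×1.58×10^6×29.50/1.151×10^5)
L = 31.6 in

L_max ≈ 31.6 in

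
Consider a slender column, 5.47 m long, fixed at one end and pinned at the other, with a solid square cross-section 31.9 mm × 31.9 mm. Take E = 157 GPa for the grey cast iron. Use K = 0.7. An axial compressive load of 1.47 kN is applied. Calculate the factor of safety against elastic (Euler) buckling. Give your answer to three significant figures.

n ≈ 6.20

I = a⁴/12 = 31.9⁴/12 = 8.629×10^4 mm⁴
I = 8.629×10^4 mm⁴ = 8.629×10^-8 m⁴
Effective length L_e = K·L = 0.7 × 5.47 = 3.829 m
P_cr = π²EI / L_e² = π² × 157×10⁹ × 8.629×10^-8 / 3.829² = 9.120×10^3 N
Factor of safety n = P_cr / P = 9.1203 / 1.47 = 6.20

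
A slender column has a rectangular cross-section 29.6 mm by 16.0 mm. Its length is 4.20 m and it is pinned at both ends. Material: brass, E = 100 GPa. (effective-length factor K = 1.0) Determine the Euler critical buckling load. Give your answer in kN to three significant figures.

P_cr ≈ 0.565 kN

Buckling occurs about the weak axis: I_min = h·b³/12 with b = 16.0 mm (the shorter side).
I_min = 29.6×16.0³/12 = 1.010×10^4 mm⁴
I = 1.010×10^4 mm⁴ = 1.010×10^-8 m⁴
Effective length L_e = K·L = 1 × 4.20 = 4.200 m
P_cr = π²EI / L_e² = π² × 100×10⁹ × 1.010×10^-8 / 4.200² = 565.3 N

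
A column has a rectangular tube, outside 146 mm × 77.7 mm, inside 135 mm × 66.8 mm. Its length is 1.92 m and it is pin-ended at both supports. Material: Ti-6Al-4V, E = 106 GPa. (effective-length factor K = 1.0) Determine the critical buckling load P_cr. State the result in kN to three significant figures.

P_cr ≈ 668 kN

Weak-axis I_min = (h_o·b_o³ − h_i·b_i³)/12 with b_o = 77.7, b_i = 66.80 mm (shorter outer/inner sides).
I_min = (146×77.7³ − 135.0×66.80³)/12 = 2.354×10^6 mm⁴
I = 2.354×10^6 mm⁴ = 2.354×10^-6 m⁴
Effective length L_e = K·L = 1 × 1.92 = 1.920 m
P_cr = π²EI / L_e² = π² × 106×10⁹ × 2.354×10^-6 / 1.920² = 6.680×10^5 N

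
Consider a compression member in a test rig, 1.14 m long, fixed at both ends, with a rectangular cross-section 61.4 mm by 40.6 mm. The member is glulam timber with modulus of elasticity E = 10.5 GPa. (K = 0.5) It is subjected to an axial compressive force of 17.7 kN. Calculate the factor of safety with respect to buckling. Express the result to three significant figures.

n ≈ 6.17

Buckling occurs about the weak axis: I_min = h·b³/12 with b = 40.6 mm (the shorter side).
I_min = 61.4×40.6³/12 = 3.424×10^5 mm⁴
I = 3.424×10^5 mm⁴ = 3.424×10^-7 m⁴
Effective length L_e = K·L = 0.5 × 1.14 = 0.5700 m
P_cr = π²EI / L_e² = π² × 10.5×10⁹ × 3.424×10^-7 / 0.5700² = 1.092×10^5 N
Factor of safety n = P_cr / P = 109.22 / 17.7 = 6.17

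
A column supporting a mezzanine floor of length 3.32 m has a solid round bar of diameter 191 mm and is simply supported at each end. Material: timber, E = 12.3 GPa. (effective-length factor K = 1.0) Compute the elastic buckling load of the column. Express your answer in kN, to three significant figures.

I = πd⁴/64 = π×191⁴/64 = 6.533×10^7 mm⁴
I = 6.533×10^7 mm⁴ = 6.533×10^-5 m⁴
Effective length L_e = K·L = 1 × 3.32 = 3.320 m
P_cr = π²EI / L_e² = π² × 12.3×10⁹ × 6.533×10^-5 / 3.320² = 7.195×10^5 N

P_cr ≈ 720 kN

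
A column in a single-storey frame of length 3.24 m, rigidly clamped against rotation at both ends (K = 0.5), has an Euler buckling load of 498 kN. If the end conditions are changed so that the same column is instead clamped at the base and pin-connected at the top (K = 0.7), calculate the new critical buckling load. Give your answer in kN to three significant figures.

P_cr ≈ 254 kN

P_cr ∝ 1/K², so P_cr,new = P_cr,old × (K_old/K_new)² = 498 × (0.5/0.7)²
= 498 × 0.5102 = 254 kN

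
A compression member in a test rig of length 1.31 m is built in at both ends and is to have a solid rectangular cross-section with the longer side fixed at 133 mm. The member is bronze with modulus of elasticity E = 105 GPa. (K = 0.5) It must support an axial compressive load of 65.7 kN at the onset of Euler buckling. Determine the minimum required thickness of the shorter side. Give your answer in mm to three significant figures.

b ≈ 13.5 mm

L_e = K·L = 0.5 × 1.31 = 0.6550 m
Required I = P_cr·L_e²/(π²E) = 6.570×10^4 × 0.6550² / (π² × 1.05×10^11) = 2.720×10^-8 m⁴
I_req = 2.720×10^4 mm⁴
Rectangle, weak axis: I_min = h·b³/12 with h = 133 mm fixed  ⇒  b = (12I/h)^(1/3) = 13.5 mm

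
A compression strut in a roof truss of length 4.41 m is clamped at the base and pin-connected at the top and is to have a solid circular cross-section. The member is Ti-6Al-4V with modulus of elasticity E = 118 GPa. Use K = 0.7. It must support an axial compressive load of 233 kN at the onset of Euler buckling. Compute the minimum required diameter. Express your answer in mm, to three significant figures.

L_e = K·L = 0.7 × 4.41 = 3.087 m
Required I = P_cr·L_e²/(π²E) = 2.330×10^5 × 3.087² / (π² × 1.18×10^11) = 1.907×10^-6 m⁴
I_req = 1.907×10^6 mm⁴
Solid circle: I = πd⁴/64  ⇒  d = (64I/π)^(1/4) = (64×1.907×10^6/π)^(1/4) = 78.9 mm

d ≈ 78.9 mm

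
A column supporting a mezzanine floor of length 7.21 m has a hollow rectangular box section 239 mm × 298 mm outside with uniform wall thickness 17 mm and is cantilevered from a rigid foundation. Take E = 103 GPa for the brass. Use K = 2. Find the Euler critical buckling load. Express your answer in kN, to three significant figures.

Inner dimensions: h_i = 298 − 2×17 = 264.0 mm, b_i = 239 − 2×17 = 205.0 mm
Weak-axis I_min = (h_o·b_o³ − h_i·b_i³)/12 with b_o = 239, b_i = 205.0 mm (shorter outer/inner sides).
I_min = (298×239³ − 264.0×205.0³)/12 = 1.495×10^8 mm⁴
I = 1.495×10^8 mm⁴ = 1.495×10^-4 m⁴
Effective length L_e = K·L = 2 × 7.21 = 14.42 m
P_cr = π²EI / L_e² = π² × 103×10⁹ × 1.495×10^-4 / 14.42² = 7.308×10^5 N

P_cr ≈ 731 kN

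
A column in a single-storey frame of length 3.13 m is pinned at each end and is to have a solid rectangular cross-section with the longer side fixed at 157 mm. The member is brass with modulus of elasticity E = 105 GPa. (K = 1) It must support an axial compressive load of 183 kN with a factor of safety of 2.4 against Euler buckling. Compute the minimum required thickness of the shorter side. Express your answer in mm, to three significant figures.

Required P_cr = n·P = 2.4 × 183 = 439.2 kN
L_e = K·L = 1 × 3.13 = 3.130 m
Required I = P_cr·L_e²/(π²E) = 4.392×10^5 × 3.130² / (π² × 1.05×10^11) = 4.152×10^-6 m⁴
I_req = 4.152×10^6 mm⁴
Rectangle, weak axis: I_min = h·b³/12 with h = 157 mm fixed  ⇒  b = (12I/h)^(1/3) = 68.2 mm

b ≈ 68.2 mm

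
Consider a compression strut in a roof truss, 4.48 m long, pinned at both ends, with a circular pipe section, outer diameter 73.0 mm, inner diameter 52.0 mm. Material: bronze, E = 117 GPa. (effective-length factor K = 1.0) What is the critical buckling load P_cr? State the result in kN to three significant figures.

P_cr ≈ 59.6 kN

d_o = 73.0 mm, d_i = 52.0 mm
I = π(d_o⁴ − d_i⁴)/64 = π(73.0⁴ − 52.00⁴)/64 = 1.035×10^6 mm⁴
I = 1.035×10^6 mm⁴ = 1.035×10^-6 m⁴
Effective length L_e = K·L = 1 × 4.48 = 4.480 m
P_cr = π²EI / L_e² = π² × 117×10⁹ × 1.035×10^-6 / 4.480² = 5.955×10^4 N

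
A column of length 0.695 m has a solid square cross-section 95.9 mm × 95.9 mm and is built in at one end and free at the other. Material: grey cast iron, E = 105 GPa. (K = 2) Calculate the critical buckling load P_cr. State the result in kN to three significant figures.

P_cr ≈ 3780 kN

I = a⁴/12 = 95.9⁴/12 = 7.048×10^6 mm⁴
I = 7.048×10^6 mm⁴ = 7.048×10^-6 m⁴
Effective length L_e = K·L = 2 × 0.695 = 1.390 m
P_cr = π²EI / L_e² = π² × 105×10⁹ × 7.048×10^-6 / 1.390² = 3.781×10^6 N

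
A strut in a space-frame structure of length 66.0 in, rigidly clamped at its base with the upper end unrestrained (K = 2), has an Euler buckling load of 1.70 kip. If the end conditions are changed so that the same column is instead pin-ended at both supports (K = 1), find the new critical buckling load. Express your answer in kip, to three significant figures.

P_cr ≈ 6.80 kip

P_cr ∝ 1/K², so P_cr,new = P_cr,old × (K_old/K_new)² = 1.70 × (2/1)²
= 1.70 × 4.000 = 6.80 kip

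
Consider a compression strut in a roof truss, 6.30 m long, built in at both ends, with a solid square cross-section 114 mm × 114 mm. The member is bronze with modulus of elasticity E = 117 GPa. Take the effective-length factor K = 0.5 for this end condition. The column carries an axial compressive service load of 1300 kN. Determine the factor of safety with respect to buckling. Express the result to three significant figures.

n ≈ 1.26

I = a⁴/12 = 114⁴/12 = 1.407×10^7 mm⁴
I = 1.407×10^7 mm⁴ = 1.407×10^-5 m⁴
Effective length L_e = K·L = 0.5 × 6.30 = 3.150 m
P_cr = π²EI / L_e² = π² × 117×10⁹ × 1.407×10^-5 / 3.150² = 1.638×10^6 N
Factor of safety n = P_cr / P = 1638.0 / 1300 = 1.26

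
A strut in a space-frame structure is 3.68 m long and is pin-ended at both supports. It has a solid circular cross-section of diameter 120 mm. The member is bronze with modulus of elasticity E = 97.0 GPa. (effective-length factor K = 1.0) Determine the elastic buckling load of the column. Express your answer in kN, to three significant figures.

I = πd⁴/64 = π×120⁴/64 = 1.018×10^7 mm⁴
I = 1.018×10^7 mm⁴ = 1.018×10^-5 m⁴
Effective length L_e = K·L = 1 × 3.68 = 3.680 m
P_cr = π²EI / L_e² = π² × 97.0×10⁹ × 1.018×10^-5 / 3.680² = 7.196×10^5 N

P_cr ≈ 720 kN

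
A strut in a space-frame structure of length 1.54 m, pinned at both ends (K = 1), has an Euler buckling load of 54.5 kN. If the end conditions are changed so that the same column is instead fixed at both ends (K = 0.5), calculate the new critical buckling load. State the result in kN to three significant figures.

P_cr ∝ 1/K², so P_cr,new = P_cr,old × (K_old/K_new)² = 54.5 × (1/0.5)²
= 54.5 × 4.000 = 218 kN

P_cr ≈ 218 kN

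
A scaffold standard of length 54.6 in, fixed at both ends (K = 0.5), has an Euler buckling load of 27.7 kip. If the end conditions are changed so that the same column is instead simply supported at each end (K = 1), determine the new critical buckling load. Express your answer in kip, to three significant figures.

P_cr ≈ 6.92 kip

P_cr ∝ 1/K², so P_cr,new = P_cr,old × (K_old/K_new)² = 27.7 × (0.5/1)²
= 27.7 × 0.2500 = 6.92 kip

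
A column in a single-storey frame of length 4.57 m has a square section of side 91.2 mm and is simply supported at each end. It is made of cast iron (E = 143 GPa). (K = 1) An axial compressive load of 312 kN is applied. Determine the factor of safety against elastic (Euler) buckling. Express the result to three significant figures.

n ≈ 1.25

I = a⁴/12 = 91.2⁴/12 = 5.765×10^6 mm⁴
I = 5.765×10^6 mm⁴ = 5.765×10^-6 m⁴
Effective length L_e = K·L = 1 × 4.57 = 4.570 m
P_cr = π²EI / L_e² = π² × 143×10⁹ × 5.765×10^-6 / 4.570² = 3.896×10^5 N
Factor of safety n = P_cr / P = 389.58 / 312 = 1.25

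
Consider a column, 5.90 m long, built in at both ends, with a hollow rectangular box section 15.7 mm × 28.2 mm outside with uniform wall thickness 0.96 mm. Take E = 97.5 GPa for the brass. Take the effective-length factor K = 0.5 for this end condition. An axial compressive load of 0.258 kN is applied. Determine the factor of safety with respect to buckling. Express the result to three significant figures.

n ≈ 1.44

Inner dimensions: h_i = 28.2 − 2×0.96 = 26.28 mm, b_i = 15.7 − 2×0.96 = 13.78 mm
Weak-axis I_min = (h_o·b_o³ − h_i·b_i³)/12 with b_o = 15.7, b_i = 13.78 mm (shorter outer/inner sides).
I_min = (28.2×15.7³ − 26.28×13.78³)/12 = 3.364×10^3 mm⁴
I = 3.364×10^3 mm⁴ = 3.364×10^-9 m⁴
Effective length L_e = K·L = 0.5 × 5.90 = 2.950 m
P_cr = π²EI / L_e² = π² × 97.5×10⁹ × 3.364×10^-9 / 2.950² = 372.0 N
Factor of safety n = P_cr / P = 0.37195 / 0.258 = 1.44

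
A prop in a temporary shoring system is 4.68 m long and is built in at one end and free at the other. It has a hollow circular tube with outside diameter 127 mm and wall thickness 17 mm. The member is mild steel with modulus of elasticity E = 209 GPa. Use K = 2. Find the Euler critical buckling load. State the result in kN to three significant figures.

P_cr ≈ 214 kN

Inner diameter d_i = 127 − 2×17 = 93.00 mm
I = π(d_o⁴ − d_i⁴)/64 = π(127⁴ − 93.00⁴)/64 = 9.098×10^6 mm⁴
I = 9.098×10^6 mm⁴ = 9.098×10^-6 m⁴
Effective length L_e = K·L = 2 × 4.68 = 9.360 m
P_cr = π²EI / L_e² = π² × 209×10⁹ × 9.098×10^-6 / 9.360² = 2.142×10^5 N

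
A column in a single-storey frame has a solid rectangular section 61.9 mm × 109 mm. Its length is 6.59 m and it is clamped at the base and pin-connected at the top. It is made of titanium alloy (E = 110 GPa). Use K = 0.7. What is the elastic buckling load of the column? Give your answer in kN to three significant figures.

Buckling occurs about the weak axis: I_min = h·b³/12 with b = 61.9 mm (the shorter side).
I_min = 109×61.9³/12 = 2.154×10^6 mm⁴
I = 2.154×10^6 mm⁴ = 2.154×10^-6 m⁴
Effective length L_e = K·L = 0.7 × 6.59 = 4.613 m
P_cr = π²EI / L_e² = π² × 110×10⁹ × 2.154×10^-6 / 4.613² = 1.099×10^5 N

P_cr ≈ 110 kN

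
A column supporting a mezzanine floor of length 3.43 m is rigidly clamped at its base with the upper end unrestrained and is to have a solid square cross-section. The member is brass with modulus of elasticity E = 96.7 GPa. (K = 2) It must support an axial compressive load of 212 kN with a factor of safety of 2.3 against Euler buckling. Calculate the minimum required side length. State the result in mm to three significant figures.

a ≈ 130 mm

Required P_cr = n·P = 2.3 × 212 = 487.6 kN
L_e = K·L = 2 × 3.43 = 6.860 m
Required I = P_cr·L_e²/(π²E) = 4.876×10^5 × 6.860² / (π² × 9.67×10^10) = 2.404×10^-5 m⁴
I_req = 2.404×10^7 mm⁴
Solid square: I = a⁴/12  ⇒  a = (12I)^(1/4) = (12×2.404×10^7)^(1/4) = 130 mm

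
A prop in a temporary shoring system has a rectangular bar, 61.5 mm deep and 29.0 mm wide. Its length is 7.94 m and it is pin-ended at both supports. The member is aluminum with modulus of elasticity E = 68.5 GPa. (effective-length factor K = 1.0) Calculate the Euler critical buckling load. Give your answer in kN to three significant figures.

P_cr ≈ 1.34 kN

Buckling occurs about the weak axis: I_min = h·b³/12 with b = 29.0 mm (the shorter side).
I_min = 61.5×29.0³/12 = 1.250×10^5 mm⁴
I = 1.250×10^5 mm⁴ = 1.250×10^-7 m⁴
Effective length L_e = K·L = 1 × 7.94 = 7.940 m
P_cr = π²EI / L_e² = π² × 68.5×10⁹ × 1.250×10^-7 / 7.940² = 1.340×10^3 N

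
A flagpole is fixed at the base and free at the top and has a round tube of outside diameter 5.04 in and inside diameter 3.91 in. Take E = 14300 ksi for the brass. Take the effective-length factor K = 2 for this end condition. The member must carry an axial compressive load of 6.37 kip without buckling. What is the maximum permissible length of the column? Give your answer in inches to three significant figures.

L_max ≈ 334 in

d_o = 5.04 in, d_i = 3.91 in
I = π(d_o⁴ − d_i⁴)/64 = π(5.04⁴ − 3.910⁴)/64 = 20.20 in⁴
At the buckling limit P_cr = P = 6.370×10^3 lb
From P_cr = π²EI/(K·L)²:  L = (1/K)·√(π²EI/P_cr) = (1/2)·√(π²×1.43×10^7×20.20/6.370×10^3)
L = 334 in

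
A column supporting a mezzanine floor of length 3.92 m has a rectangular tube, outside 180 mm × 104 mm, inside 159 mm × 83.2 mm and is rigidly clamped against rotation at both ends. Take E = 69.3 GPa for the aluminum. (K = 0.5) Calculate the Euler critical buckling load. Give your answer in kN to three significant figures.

P_cr ≈ 1650 kN

Weak-axis I_min = (h_o·b_o³ − h_i·b_i³)/12 with b_o = 104, b_i = 83.20 mm (shorter outer/inner sides).
I_min = (180×104³ − 159.0×83.20³)/12 = 9.242×10^6 mm⁴
I = 9.242×10^6 mm⁴ = 9.242×10^-6 m⁴
Effective length L_e = K·L = 0.5 × 3.92 = 1.960 m
P_cr = π²EI / L_e² = π² × 69.3×10⁹ × 9.242×10^-6 / 1.960² = 1.645×10^6 N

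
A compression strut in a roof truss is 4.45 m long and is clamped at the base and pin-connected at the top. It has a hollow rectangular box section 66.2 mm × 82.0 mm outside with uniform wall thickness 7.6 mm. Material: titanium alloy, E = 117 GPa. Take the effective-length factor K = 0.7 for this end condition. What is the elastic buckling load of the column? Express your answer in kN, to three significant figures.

Inner dimensions: h_i = 82.0 − 2×7.6 = 66.80 mm, b_i = 66.2 − 2×7.6 = 51.00 mm
Weak-axis I_min = (h_o·b_o³ − h_i·b_i³)/12 with b_o = 66.2, b_i = 51.00 mm (shorter outer/inner sides).
I_min = (82.0×66.2³ − 66.80×51.00³)/12 = 1.244×10^6 mm⁴
I = 1.244×10^6 mm⁴ = 1.244×10^-6 m⁴
Effective length L_e = K·L = 0.7 × 4.45 = 3.115 m
P_cr = π²EI / L_e² = π² × 117×10⁹ × 1.244×10^-6 / 3.115² = 1.480×10^5 N

P_cr ≈ 148 kN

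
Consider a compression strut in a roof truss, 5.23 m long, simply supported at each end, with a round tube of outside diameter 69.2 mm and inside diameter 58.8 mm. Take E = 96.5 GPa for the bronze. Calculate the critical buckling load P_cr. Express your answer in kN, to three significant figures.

P_cr ≈ 18.8 kN

d_o = 69.2 mm, d_i = 58.8 mm
I = π(d_o⁴ − d_i⁴)/64 = π(69.2⁴ − 58.80⁴)/64 = 5.388×10^5 mm⁴
I = 5.388×10^5 mm⁴ = 5.388×10^-7 m⁴
Effective length L_e = K·L = 1 × 5.23 = 5.230 m
P_cr = π²EI / L_e² = π² × 96.5×10⁹ × 5.388×10^-7 / 5.230² = 1.876×10^4 N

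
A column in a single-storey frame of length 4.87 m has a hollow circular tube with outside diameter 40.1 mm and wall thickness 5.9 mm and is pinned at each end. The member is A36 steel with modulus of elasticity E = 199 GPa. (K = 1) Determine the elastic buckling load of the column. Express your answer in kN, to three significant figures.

Inner diameter d_i = 40.1 − 2×5.9 = 28.30 mm
I = π(d_o⁴ − d_i⁴)/64 = π(40.1⁴ − 28.30⁴)/64 = 9.544×10^4 mm⁴
I = 9.544×10^4 mm⁴ = 9.544×10^-8 m⁴
Effective length L_e = K·L = 1 × 4.87 = 4.870 m
P_cr = π²EI / L_e² = π² × 199×10⁹ × 9.544×10^-8 / 4.870² = 7.904×10^3 N

P_cr ≈ 7.90 kN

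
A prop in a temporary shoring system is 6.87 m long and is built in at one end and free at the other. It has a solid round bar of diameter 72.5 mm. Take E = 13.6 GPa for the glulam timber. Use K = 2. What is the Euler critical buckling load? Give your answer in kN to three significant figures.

I = πd⁴/64 = π×72.5⁴/64 = 1.356×10^6 mm⁴
I = 1.356×10^6 mm⁴ = 1.356×10^-6 m⁴
Effective length L_e = K·L = 2 × 6.87 = 13.74 m
P_cr = π²EI / L_e² = π² × 13.6×10⁹ × 1.356×10^-6 / 13.74² = 964.2 N

P_cr ≈ 0.964 kN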